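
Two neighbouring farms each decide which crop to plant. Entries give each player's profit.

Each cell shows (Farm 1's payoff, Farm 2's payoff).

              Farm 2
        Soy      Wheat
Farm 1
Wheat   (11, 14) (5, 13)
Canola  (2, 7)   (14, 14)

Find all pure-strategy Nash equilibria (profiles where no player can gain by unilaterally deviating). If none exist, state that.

Mark each player's best response to every combination of opponents' strategies; a profile where every player is best-responding is a pure Nash equilibrium.
Farm 1 against Soy: payoffs 11, 2 → best response Wheat.
Farm 1 against Wheat: payoffs 5, 14 → best response Canola.
Farm 2 against Wheat: payoffs 14, 13 → best response Soy.
Farm 2 against Canola: payoffs 7, 14 → best response Wheat.
Mutual best responses: (Wheat, Soy); (Canola, Wheat).

The pure Nash equilibria are (Wheat, Soy), (Canola, Wheat).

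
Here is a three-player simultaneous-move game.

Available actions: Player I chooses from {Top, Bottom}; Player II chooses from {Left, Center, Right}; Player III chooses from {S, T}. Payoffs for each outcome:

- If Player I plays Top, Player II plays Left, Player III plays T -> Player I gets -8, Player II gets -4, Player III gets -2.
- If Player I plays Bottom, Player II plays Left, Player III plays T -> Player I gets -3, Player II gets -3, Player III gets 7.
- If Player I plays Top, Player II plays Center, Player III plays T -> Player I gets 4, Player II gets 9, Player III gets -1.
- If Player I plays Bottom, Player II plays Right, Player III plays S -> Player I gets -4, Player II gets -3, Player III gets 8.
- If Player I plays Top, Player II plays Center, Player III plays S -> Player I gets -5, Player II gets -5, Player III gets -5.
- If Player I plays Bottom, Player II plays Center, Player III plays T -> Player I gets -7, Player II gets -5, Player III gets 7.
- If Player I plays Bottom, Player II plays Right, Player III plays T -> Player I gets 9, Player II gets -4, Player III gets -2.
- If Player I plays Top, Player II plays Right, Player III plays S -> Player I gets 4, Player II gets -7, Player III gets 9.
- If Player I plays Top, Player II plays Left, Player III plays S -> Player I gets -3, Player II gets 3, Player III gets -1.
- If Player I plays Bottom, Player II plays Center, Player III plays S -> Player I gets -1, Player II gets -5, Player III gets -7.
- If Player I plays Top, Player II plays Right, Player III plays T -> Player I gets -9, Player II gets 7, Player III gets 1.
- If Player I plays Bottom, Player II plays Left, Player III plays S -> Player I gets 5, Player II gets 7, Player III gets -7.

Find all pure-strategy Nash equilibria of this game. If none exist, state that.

Mark each player's best response to every combination of opponents' strategies; a profile where every player is best-responding is a pure Nash equilibrium.
Player I against (Left, S): payoffs -3, 5 → best response Bottom.
Player I against (Left, T): payoffs -8, -3 → best response Bottom.
Player I against (Center, S): payoffs -5, -1 → best response Bottom.
Player I against (Center, T): payoffs 4, -7 → best response Top.
Player I against (Right, S): payoffs 4, -4 → best response Top.
Player I against (Right, T): payoffs -9, 9 → best response Bottom.
Player II against (Top, S): payoffs 3, -5, -7 → best response Left.
Player II against (Top, T): payoffs -4, 9, 7 → best response Center.
Player II against (Bottom, S): payoffs 7, -5, -3 → best response Left.
Player II against (Bottom, T): payoffs -3, -5, -4 → best response Left.
Player III against (Top, Left): payoffs -1, -2 → best response S.
Player III against (Top, Center): payoffs -5, -1 → best response T.
Player III against (Top, Right): payoffs 9, 1 → best response S.
Player III against (Bottom, Left): payoffs -7, 7 → best response T.
Player III against (Bottom, Center): payoffs -7, 7 → best response T.
Player III against (Bottom, Right): payoffs 8, -2 → best response S.
Mutual best responses: (Top, Center, T); (Bottom, Left, T).

The pure Nash equilibria are (Top, Center, T) and (Bottom, Left, T).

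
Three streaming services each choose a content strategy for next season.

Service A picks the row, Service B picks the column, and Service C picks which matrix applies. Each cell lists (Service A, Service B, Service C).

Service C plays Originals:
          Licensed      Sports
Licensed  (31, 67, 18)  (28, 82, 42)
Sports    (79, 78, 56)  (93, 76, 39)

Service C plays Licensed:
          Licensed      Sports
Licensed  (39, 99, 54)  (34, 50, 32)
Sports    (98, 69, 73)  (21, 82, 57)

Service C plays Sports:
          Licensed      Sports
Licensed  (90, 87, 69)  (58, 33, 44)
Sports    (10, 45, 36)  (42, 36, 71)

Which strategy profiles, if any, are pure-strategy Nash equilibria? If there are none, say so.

(Licensed, Licensed, Originals): Service A can switch to Sports (31 → 79). Not NE.
(Licensed, Licensed, Licensed): Service A can switch to Sports (39 → 98). Not NE.
(Licensed, Licensed, Sports): Service A gets 90, best alternative 10; Service B gets 87, best alternative 33; Service C gets 69, best alternative 54. No profitable deviation — NE.
(Licensed, Sports, Originals): Service A can switch to Sports (28 → 93). Not NE.
(Licensed, Sports, Licensed): Service B can switch to Licensed (50 → 99). Not NE.
(Licensed, Sports, Sports): Service B can switch to Licensed (33 → 87). Not NE.
(Sports, Licensed, Originals): Service C can switch to Licensed (56 → 73). Not NE.
(Sports, Licensed, Licensed): Service B can switch to Sports (69 → 82). Not NE.
(Sports, Licensed, Sports): Service A can switch to Licensed (10 → 90). Not NE.
(The remaining 3 profiles each have a profitable deviation by the same check.)

(Licensed, Licensed, Sports)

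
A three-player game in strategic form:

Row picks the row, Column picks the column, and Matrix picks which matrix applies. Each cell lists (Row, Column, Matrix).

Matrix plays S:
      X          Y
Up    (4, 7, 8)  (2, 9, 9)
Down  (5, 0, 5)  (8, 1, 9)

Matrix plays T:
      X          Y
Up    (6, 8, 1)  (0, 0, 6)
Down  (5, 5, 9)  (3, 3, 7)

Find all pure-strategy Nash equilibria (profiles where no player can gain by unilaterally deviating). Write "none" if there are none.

(Up, X, S): Row can switch to Down (4 → 5). Not NE.
(Up, X, T): Matrix can switch to S (1 → 8). Not NE.
(Up, Y, S): Row can switch to Down (2 → 8). Not NE.
(Up, Y, T): Row can switch to Down (0 → 3). Not NE.
(Down, X, S): Column can switch to Y (0 → 1). Not NE.
(Down, X, T): Row can switch to Up (5 → 6). Not NE.
(Down, Y, S): Row gets 8, best alternative 2; Column gets 1, best alternative 0; Matrix gets 9, best alternative 7. No profitable deviation — NE.
(Down, Y, T): Column can switch to X (3 → 5). Not NE.

Pure NE: (Down, Y, S)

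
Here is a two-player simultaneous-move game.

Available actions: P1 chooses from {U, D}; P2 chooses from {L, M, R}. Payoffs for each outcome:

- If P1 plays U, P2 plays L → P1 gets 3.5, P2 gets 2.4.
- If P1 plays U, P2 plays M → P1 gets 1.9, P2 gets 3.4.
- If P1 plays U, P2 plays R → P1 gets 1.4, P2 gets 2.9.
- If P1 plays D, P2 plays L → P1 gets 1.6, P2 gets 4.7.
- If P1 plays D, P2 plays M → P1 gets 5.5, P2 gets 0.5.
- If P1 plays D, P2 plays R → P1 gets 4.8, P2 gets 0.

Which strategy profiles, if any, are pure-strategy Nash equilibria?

(U, L): P2 can switch to M (2.4 → 3.4). Not NE.
(U, M): P1 can switch to D (1.9 → 5.5). Not NE.
(U, R): P1 can switch to D (1.4 → 4.8). Not NE.
(D, L): P1 can switch to U (1.6 → 3.5). Not NE.
(D, M): P2 can switch to L (0.5 → 4.7). Not NE.
(D, R): P2 can switch to L (0 → 4.7). Not NE.

No pure-strategy Nash equilibrium.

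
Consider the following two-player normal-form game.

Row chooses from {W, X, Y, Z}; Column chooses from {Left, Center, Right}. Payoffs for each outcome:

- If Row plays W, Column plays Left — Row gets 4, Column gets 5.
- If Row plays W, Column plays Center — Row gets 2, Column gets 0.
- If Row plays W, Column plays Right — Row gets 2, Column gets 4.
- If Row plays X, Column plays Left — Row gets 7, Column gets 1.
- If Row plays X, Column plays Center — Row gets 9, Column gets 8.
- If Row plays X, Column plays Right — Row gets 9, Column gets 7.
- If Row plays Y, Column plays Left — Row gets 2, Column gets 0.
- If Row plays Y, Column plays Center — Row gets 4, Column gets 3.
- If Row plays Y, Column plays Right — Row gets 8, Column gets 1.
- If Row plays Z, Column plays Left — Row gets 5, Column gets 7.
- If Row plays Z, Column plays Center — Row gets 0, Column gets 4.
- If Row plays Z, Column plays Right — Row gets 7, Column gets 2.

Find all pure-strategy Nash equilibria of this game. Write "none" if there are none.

Pure NE: (X, Center)

Row against Left: payoffs 4, 7, 2, 5 → best response X.
Row against Center: payoffs 2, 9, 4, 0 → best response X.
Row against Right: payoffs 2, 9, 8, 7 → best response X.
Column against W: payoffs 5, 0, 4 → best response Left.
Column against X: payoffs 1, 8, 7 → best response Center.
Column against Y: payoffs 0, 3, 1 → best response Center.
Column against Z: payoffs 7, 4, 2 → best response Left.
Mutual best responses: (X, Center).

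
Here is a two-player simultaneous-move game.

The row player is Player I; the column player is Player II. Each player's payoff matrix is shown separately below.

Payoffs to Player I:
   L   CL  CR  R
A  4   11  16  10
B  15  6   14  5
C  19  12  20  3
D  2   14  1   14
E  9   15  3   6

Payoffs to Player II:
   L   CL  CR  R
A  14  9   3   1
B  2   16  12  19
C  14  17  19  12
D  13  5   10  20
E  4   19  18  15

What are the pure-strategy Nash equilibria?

Pure-strategy Nash equilibria: (C, CR); (D, R); (E, CL)

For each strategy profile, look for a profitable unilateral deviation.
(A, L): Player I can switch to B (4 → 15). Not NE.
(A, CL): Player I can switch to C (11 → 12). Not NE.
(A, CR): Player I can switch to C (16 → 20). Not NE.
(A, R): Player I can switch to D (10 → 14). Not NE.
(B, L): Player I can switch to C (15 → 19). Not NE.
(B, CL): Player I can switch to A (6 → 11). Not NE.
(C, CR): Player I gets 20, best alternative 16; Player II gets 19, best alternative 17. No profitable deviation — NE.
(D, R): Player I gets 14, best alternative 10; Player II gets 20, best alternative 13. No profitable deviation — NE.
(E, CL): Player I gets 15, best alternative 14; Player II gets 19, best alternative 18. No profitable deviation — NE.
(The remaining 11 profiles each have a profitable deviation by the same check.)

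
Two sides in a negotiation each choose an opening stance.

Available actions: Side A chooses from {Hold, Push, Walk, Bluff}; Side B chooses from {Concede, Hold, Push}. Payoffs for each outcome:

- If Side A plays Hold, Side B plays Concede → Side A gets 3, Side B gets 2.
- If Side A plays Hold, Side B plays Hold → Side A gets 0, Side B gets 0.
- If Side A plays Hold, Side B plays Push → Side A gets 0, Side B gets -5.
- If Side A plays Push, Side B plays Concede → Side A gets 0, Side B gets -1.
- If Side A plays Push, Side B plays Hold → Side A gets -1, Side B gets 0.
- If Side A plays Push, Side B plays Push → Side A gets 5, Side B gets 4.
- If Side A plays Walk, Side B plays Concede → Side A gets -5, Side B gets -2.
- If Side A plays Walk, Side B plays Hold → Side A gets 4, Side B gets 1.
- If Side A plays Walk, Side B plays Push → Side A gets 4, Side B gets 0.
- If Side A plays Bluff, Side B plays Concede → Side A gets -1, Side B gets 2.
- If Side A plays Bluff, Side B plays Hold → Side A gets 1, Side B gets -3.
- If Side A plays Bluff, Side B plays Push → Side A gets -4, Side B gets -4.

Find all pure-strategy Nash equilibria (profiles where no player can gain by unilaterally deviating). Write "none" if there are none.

Side A against Concede: payoffs 3, 0, -5, -1 → best response Hold.
Side A against Hold: payoffs 0, -1, 4, 1 → best response Walk.
Side A against Push: payoffs 0, 5, 4, -4 → best response Push.
Side B against Hold: payoffs 2, 0, -5 → best response Concede.
Side B against Push: payoffs -1, 0, 4 → best response Push.
Side B against Walk: payoffs -2, 1, 0 → best response Hold.
Side B against Bluff: payoffs 2, -3, -4 → best response Concede.
Mutual best responses: (Hold, Concede); (Push, Push); (Walk, Hold).

The pure Nash equilibria are (Hold, Concede) and (Push, Push) and (Walk, Hold).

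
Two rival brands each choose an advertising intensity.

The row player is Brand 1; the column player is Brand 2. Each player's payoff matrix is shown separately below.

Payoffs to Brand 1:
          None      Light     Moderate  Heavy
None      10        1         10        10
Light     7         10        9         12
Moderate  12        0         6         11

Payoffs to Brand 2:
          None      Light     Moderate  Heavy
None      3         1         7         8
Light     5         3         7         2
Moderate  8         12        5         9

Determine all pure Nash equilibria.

none

(None, None): Brand 1 can switch to Moderate (10 → 12). Not NE.
(None, Light): Brand 1 can switch to Light (1 → 10). Not NE.
(None, Moderate): Brand 2 can switch to Heavy (7 → 8). Not NE.
(None, Heavy): Brand 1 can switch to Light (10 → 12). Not NE.
(Light, None): Brand 1 can switch to None (7 → 10). Not NE.
(Light, Light): Brand 2 can switch to None (3 → 5). Not NE.
(The remaining 6 profiles each have a profitable deviation by the same check.)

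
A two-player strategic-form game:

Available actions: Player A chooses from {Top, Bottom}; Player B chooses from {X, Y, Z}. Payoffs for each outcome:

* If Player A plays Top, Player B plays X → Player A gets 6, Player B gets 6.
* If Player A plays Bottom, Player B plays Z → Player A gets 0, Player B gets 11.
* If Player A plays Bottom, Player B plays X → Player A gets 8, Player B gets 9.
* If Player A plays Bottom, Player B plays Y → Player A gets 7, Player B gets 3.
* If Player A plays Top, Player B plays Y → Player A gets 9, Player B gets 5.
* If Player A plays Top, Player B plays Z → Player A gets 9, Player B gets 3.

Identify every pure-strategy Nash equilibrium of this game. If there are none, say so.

There is no pure-strategy Nash equilibrium.

Player A against X: payoffs 6, 8 → best response Bottom.
Player A against Y: payoffs 9, 7 → best response Top.
Player A against Z: payoffs 9, 0 → best response Top.
Player B against Top: payoffs 6, 5, 3 → best response X.
Player B against Bottom: payoffs 9, 3, 11 → best response Z.
No profile is a mutual best response for all players.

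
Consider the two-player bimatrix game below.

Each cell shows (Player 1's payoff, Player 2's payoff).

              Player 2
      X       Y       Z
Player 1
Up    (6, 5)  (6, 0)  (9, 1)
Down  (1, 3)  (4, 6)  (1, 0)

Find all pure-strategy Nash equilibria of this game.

(Up, X): Player 1 gets 6, best alternative 1; Player 2 gets 5, best alternative 1. No profitable deviation — NE.
(Up, Y): Player 2 can switch to X (0 → 5). Not NE.
(Up, Z): Player 2 can switch to X (1 → 5). Not NE.
(Down, X): Player 1 can switch to Up (1 → 6). Not NE.
(Down, Y): Player 1 can switch to Up (4 → 6). Not NE.
(Down, Z): Player 1 can switch to Up (1 → 9). Not NE.

(Up, X)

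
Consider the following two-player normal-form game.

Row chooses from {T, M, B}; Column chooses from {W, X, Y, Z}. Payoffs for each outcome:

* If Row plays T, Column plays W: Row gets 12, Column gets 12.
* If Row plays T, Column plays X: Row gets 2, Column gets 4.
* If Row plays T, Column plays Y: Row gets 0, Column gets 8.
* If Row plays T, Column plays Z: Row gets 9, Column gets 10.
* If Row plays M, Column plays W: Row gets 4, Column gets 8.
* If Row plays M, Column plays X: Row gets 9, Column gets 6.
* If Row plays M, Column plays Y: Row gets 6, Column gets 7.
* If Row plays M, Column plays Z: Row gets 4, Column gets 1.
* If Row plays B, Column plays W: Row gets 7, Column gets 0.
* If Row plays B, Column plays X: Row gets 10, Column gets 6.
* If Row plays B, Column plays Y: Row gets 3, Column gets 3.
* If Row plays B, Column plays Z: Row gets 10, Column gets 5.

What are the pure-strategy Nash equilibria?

Row against W: payoffs 12, 4, 7 → best response T.
Row against X: payoffs 2, 9, 10 → best response B.
Row against Y: payoffs 0, 6, 3 → best response M.
Row against Z: payoffs 9, 4, 10 → best response B.
Column against T: payoffs 12, 4, 8, 10 → best response W.
Column against M: payoffs 8, 6, 7, 1 → best response W.
Column against B: payoffs 0, 6, 3, 5 → best response X.
Mutual best responses: (T, W); (B, X).

Pure-strategy Nash equilibria: (T, W); (B, X)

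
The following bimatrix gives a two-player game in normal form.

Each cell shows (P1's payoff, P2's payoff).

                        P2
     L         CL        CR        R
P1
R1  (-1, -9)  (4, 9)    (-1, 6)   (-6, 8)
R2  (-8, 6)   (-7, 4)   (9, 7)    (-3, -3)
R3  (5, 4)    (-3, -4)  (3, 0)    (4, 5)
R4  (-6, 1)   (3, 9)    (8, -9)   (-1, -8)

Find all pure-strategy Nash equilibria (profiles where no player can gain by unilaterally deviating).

P1 against L: payoffs -1, -8, 5, -6 → best response R3.
P1 against CL: payoffs 4, -7, -3, 3 → best response R1.
P1 against CR: payoffs -1, 9, 3, 8 → best response R2.
P1 against R: payoffs -6, -3, 4, -1 → best response R3.
P2 against R1: payoffs -9, 9, 6, 8 → best response CL.
P2 against R2: payoffs 6, 4, 7, -3 → best response CR.
P2 against R3: payoffs 4, -4, 0, 5 → best response R.
P2 against R4: payoffs 1, 9, -9, -8 → best response CL.
Mutual best responses: (R1, CL); (R2, CR); (R3, R).

(R1, CL) and (R2, CR) and (R3, R)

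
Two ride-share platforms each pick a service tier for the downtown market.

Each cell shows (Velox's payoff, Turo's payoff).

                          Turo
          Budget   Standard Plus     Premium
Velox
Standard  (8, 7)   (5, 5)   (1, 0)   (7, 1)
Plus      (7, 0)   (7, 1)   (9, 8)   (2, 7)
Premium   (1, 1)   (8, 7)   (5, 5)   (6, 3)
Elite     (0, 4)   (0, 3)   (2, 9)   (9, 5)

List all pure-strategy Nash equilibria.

For each strategy profile, look for a profitable unilateral deviation.
(Standard, Budget): Velox gets 8, best alternative 7; Turo gets 7, best alternative 5. No profitable deviation — NE.
(Standard, Standard): Velox can switch to Plus (5 → 7). Not NE.
(Standard, Plus): Velox can switch to Plus (1 → 9). Not NE.
(Standard, Premium): Velox can switch to Elite (7 → 9). Not NE.
(Plus, Budget): Velox can switch to Standard (7 → 8). Not NE.
(Plus, Standard): Velox can switch to Premium (7 → 8). Not NE.
(Plus, Plus): Velox gets 9, best alternative 5; Turo gets 8, best alternative 7. No profitable deviation — NE.
(Plus, Premium): Velox can switch to Standard (2 → 7). Not NE.
(Premium, Standard): Velox gets 8, best alternative 7; Turo gets 7, best alternative 5. No profitable deviation — NE.
(The remaining 7 profiles each have a profitable deviation by the same check.)

Pure-strategy Nash equilibria: (Standard, Budget); (Plus, Plus); (Premium, Standard)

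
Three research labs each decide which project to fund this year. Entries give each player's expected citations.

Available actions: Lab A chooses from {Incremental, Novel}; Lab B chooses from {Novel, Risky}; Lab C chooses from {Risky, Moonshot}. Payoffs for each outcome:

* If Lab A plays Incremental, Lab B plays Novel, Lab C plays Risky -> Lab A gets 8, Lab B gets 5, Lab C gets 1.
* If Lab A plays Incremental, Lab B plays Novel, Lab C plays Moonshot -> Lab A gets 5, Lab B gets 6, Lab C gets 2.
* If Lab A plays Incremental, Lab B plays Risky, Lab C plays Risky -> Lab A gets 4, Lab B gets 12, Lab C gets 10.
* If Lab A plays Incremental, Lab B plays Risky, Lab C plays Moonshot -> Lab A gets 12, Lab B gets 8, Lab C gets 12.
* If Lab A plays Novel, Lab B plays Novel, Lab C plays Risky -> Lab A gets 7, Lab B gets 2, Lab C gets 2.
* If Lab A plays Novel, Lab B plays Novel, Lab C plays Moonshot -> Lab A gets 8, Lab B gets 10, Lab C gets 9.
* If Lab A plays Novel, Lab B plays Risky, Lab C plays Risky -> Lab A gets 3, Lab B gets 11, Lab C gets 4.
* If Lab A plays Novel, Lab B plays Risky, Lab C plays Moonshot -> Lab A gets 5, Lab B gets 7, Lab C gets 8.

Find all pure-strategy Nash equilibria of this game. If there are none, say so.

For each player, find the best response to each opponent profile; mutual best responses are the pure NE.
Lab A against (Novel, Risky): payoffs 8, 7 → best response Incremental.
Lab A against (Novel, Moonshot): payoffs 5, 8 → best response Novel.
Lab A against (Risky, Risky): payoffs 4, 3 → best response Incremental.
Lab A against (Risky, Moonshot): payoffs 12, 5 → best response Incremental.
Lab B against (Incremental, Risky): payoffs 5, 12 → best response Risky.
Lab B against (Incremental, Moonshot): payoffs 6, 8 → best response Risky.
Lab B against (Novel, Risky): payoffs 2, 11 → best response Risky.
Lab B against (Novel, Moonshot): payoffs 10, 7 → best response Novel.
Lab C against (Incremental, Novel): payoffs 1, 2 → best response Moonshot.
Lab C against (Incremental, Risky): payoffs 10, 12 → best response Moonshot.
Lab C against (Novel, Novel): payoffs 2, 9 → best response Moonshot.
Lab C against (Novel, Risky): payoffs 4, 8 → best response Moonshot.
Mutual best responses: (Incremental, Risky, Moonshot); (Novel, Novel, Moonshot).

Pure-strategy Nash equilibria: (Incremental, Risky, Moonshot) and (Novel, Novel, Moonshot)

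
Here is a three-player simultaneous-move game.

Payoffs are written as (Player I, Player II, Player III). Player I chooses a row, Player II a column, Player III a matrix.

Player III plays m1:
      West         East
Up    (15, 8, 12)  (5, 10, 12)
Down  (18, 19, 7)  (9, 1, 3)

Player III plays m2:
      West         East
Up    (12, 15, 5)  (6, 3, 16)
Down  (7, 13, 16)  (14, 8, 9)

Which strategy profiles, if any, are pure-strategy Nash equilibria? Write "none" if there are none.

This game has no pure Nash equilibrium.

(Up, West, m1): Player I can switch to Down (15 → 18). Not NE.
(Up, West, m2): Player III can switch to m1 (5 → 12). Not NE.
(Up, East, m1): Player I can switch to Down (5 → 9). Not NE.
(Up, East, m2): Player I can switch to Down (6 → 14). Not NE.
(Down, West, m1): Player III can switch to m2 (7 → 16). Not NE.
(Down, West, m2): Player I can switch to Up (7 → 12). Not NE.
(Down, East, m1): Player II can switch to West (1 → 19). Not NE.
(Down, East, m2): Player II can switch to West (8 → 13). Not NE.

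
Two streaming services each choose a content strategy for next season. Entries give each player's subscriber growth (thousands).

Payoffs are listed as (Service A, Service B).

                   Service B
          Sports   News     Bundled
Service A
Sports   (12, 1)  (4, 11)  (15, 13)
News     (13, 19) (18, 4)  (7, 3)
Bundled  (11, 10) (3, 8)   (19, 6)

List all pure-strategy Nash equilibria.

The unique pure-strategy Nash equilibrium is (News, Sports).

Service A against Sports: payoffs 12, 13, 11 → best response News.
Service A against News: payoffs 4, 18, 3 → best response News.
Service A against Bundled: payoffs 15, 7, 19 → best response Bundled.
Service B against Sports: payoffs 1, 11, 13 → best response Bundled.
Service B against News: payoffs 19, 4, 3 → best response Sports.
Service B against Bundled: payoffs 10, 8, 6 → best response Sports.
Mutual best responses: (News, Sports).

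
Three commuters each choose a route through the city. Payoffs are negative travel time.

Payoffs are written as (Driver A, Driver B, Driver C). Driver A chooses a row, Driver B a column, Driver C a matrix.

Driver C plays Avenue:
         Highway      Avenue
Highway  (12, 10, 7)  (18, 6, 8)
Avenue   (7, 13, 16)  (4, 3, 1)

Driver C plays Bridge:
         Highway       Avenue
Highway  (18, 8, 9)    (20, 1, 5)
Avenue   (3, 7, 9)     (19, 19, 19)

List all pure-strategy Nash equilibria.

For each player, find the best response to each opponent profile; mutual best responses are the pure NE.
Driver A against (Highway, Avenue): payoffs 12, 7 → best response Highway.
Driver A against (Highway, Bridge): payoffs 18, 3 → best response Highway.
Driver A against (Avenue, Avenue): payoffs 18, 4 → best response Highway.
Driver A against (Avenue, Bridge): payoffs 20, 19 → best response Highway.
Driver B against (Highway, Avenue): payoffs 10, 6 → best response Highway.
Driver B against (Highway, Bridge): payoffs 8, 1 → best response Highway.
Driver B against (Avenue, Avenue): payoffs 13, 3 → best response Highway.
Driver B against (Avenue, Bridge): payoffs 7, 19 → best response Avenue.
Driver C against (Highway, Highway): payoffs 7, 9 → best response Bridge.
Driver C against (Highway, Avenue): payoffs 8, 5 → best response Avenue.
Driver C against (Avenue, Highway): payoffs 16, 9 → best response Avenue.
Driver C against (Avenue, Avenue): payoffs 1, 19 → best response Bridge.
Mutual best responses: (Highway, Highway, Bridge).

Pure NE: (Highway, Highway, Bridge)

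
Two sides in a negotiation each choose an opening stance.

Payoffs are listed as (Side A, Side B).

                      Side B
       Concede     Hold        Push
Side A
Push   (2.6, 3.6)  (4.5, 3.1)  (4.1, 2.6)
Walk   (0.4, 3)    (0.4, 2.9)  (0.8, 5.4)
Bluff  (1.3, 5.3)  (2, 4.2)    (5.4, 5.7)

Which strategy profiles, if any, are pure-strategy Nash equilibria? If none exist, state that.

The pure Nash equilibria are (Push, Concede), (Bluff, Push).

For each player, find the best response to each opponent profile; mutual best responses are the pure NE.
Side A against Concede: payoffs 2.6, 0.4, 1.3 → best response Push.
Side A against Hold: payoffs 4.5, 0.4, 2 → best response Push.
Side A against Push: payoffs 4.1, 0.8, 5.4 → best response Bluff.
Side B against Push: payoffs 3.6, 3.1, 2.6 → best response Concede.
Side B against Walk: payoffs 3, 2.9, 5.4 → best response Push.
Side B against Bluff: payoffs 5.3, 4.2, 5.7 → best response Push.
Mutual best responses: (Push, Concede); (Bluff, Push).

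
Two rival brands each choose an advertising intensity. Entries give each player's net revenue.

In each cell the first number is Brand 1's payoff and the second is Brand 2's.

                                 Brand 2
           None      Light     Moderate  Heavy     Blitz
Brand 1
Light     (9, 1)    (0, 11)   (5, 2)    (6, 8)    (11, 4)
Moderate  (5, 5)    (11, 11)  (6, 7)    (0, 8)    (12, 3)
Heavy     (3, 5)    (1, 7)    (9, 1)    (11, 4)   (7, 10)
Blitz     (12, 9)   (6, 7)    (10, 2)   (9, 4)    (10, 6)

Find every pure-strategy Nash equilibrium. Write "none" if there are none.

For each player, find the best response to each opponent profile; mutual best responses are the pure NE.
Brand 1 against None: payoffs 9, 5, 3, 12 → best response Blitz.
Brand 1 against Light: payoffs 0, 11, 1, 6 → best response Moderate.
Brand 1 against Moderate: payoffs 5, 6, 9, 10 → best response Blitz.
Brand 1 against Heavy: payoffs 6, 0, 11, 9 → best response Heavy.
Brand 1 against Blitz: payoffs 11, 12, 7, 10 → best response Moderate.
Brand 2 against Light: payoffs 1, 11, 2, 8, 4 → best response Light.
Brand 2 against Moderate: payoffs 5, 11, 7, 8, 3 → best response Light.
Brand 2 against Heavy: payoffs 5, 7, 1, 4, 10 → best response Blitz.
Brand 2 against Blitz: payoffs 9, 7, 2, 4, 6 → best response None.
Mutual best responses: (Moderate, Light); (Blitz, None).

Pure-strategy Nash equilibria: (Moderate, Light) and (Blitz, None)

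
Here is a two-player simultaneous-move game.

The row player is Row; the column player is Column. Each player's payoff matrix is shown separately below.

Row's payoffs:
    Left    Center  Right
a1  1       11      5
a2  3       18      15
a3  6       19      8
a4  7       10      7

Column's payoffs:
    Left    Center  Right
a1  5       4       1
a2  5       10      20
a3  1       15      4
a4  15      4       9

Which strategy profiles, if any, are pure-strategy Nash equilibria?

(a2, Right); (a3, Center); (a4, Left)

Row against Left: payoffs 1, 3, 6, 7 → best response a4.
Row against Center: payoffs 11, 18, 19, 10 → best response a3.
Row against Right: payoffs 5, 15, 8, 7 → best response a2.
Column against a1: payoffs 5, 4, 1 → best response Left.
Column against a2: payoffs 5, 10, 20 → best response Right.
Column against a3: payoffs 1, 15, 4 → best response Center.
Column against a4: payoffs 15, 4, 9 → best response Left.
Mutual best responses: (a2, Right); (a3, Center); (a4, Left).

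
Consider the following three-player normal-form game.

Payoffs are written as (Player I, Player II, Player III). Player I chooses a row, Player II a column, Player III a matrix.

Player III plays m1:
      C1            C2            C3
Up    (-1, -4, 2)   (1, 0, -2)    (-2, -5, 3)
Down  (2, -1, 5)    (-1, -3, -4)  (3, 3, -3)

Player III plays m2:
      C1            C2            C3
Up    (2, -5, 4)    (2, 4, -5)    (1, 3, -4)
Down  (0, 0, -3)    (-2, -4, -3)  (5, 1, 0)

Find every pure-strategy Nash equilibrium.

(Up, C1, m1): Player I can switch to Down (-1 → 2). Not NE.
(Up, C1, m2): Player II can switch to C2 (-5 → 4). Not NE.
(Up, C2, m1): Player I gets 1, best alternative -1; Player II gets 0, best alternative -4; Player III gets -2, best alternative -5. No profitable deviation — NE.
(Up, C2, m2): Player III can switch to m1 (-5 → -2). Not NE.
(Up, C3, m1): Player I can switch to Down (-2 → 3). Not NE.
(Up, C3, m2): Player I can switch to Down (1 → 5). Not NE.
(Down, C1, m1): Player II can switch to C3 (-1 → 3). Not NE.
(Down, C1, m2): Player I can switch to Up (0 → 2). Not NE.
(Down, C2, m1): Player I can switch to Up (-1 → 1). Not NE.
(Down, C3, m2): Player I gets 5, best alternative 1; Player II gets 1, best alternative 0; Player III gets 0, best alternative -3. No profitable deviation — NE.
(The remaining 2 profiles each have a profitable deviation by the same check.)

The pure Nash equilibria are (Up, C2, m1); (Down, C3, m2).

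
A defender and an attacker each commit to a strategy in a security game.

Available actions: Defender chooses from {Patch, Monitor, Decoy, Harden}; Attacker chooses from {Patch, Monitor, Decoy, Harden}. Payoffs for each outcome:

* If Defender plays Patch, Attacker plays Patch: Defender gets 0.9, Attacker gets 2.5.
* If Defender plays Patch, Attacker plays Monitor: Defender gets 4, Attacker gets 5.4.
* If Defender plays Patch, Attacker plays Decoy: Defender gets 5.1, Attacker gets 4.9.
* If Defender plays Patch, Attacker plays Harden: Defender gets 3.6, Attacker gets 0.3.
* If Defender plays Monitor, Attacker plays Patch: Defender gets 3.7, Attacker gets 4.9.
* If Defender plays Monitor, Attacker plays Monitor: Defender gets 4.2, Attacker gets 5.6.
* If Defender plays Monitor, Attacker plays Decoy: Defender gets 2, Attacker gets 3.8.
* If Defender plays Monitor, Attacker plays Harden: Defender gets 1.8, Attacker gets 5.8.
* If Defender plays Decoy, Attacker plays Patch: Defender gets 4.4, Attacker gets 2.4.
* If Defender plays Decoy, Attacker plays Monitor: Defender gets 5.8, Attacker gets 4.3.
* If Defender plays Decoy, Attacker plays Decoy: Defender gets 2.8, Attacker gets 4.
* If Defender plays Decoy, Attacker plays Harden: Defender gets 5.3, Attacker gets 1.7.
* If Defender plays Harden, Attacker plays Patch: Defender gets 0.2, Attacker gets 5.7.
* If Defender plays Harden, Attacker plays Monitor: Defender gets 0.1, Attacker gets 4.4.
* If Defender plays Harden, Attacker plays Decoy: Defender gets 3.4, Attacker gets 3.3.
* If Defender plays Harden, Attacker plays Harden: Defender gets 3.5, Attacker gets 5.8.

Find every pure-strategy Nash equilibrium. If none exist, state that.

For each strategy profile, look for a profitable unilateral deviation.
(Patch, Patch): Defender can switch to Monitor (0.9 → 3.7). Not NE.
(Patch, Monitor): Defender can switch to Monitor (4 → 4.2). Not NE.
(Patch, Decoy): Attacker can switch to Monitor (4.9 → 5.4). Not NE.
(Patch, Harden): Defender can switch to Decoy (3.6 → 5.3). Not NE.
(Monitor, Patch): Defender can switch to Decoy (3.7 → 4.4). Not NE.
(Monitor, Monitor): Defender can switch to Decoy (4.2 → 5.8). Not NE.
(Monitor, Decoy): Defender can switch to Patch (2 → 5.1). Not NE.
(Monitor, Harden): Defender can switch to Patch (1.8 → 3.6). Not NE.
(Decoy, Patch): Attacker can switch to Monitor (2.4 → 4.3). Not NE.
(Decoy, Monitor): Defender gets 5.8, best alternative 4.2; Attacker gets 4.3, best alternative 4. No profitable deviation — NE.
(Decoy, Decoy): Defender can switch to Patch (2.8 → 5.1). Not NE.
(Decoy, Harden): Attacker can switch to Patch (1.7 → 2.4). Not NE.
(Harden, Patch): Defender can switch to Patch (0.2 → 0.9). Not NE.
(The remaining 3 profiles each have a profitable deviation by the same check.)

(Decoy, Monitor)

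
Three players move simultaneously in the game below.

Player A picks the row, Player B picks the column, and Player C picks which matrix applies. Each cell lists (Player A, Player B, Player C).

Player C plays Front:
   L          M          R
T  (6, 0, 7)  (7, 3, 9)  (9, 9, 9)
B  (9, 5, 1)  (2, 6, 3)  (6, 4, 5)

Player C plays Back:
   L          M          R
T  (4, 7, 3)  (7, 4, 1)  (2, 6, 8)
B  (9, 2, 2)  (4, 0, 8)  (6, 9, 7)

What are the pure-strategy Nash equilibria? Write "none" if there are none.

Pure-strategy Nash equilibria: (T, R, Front) and (B, R, Back)

(T, L, Front): Player A can switch to B (6 → 9). Not NE.
(T, L, Back): Player A can switch to B (4 → 9). Not NE.
(T, M, Front): Player B can switch to R (3 → 9). Not NE.
(T, M, Back): Player B can switch to L (4 → 7). Not NE.
(T, R, Front): Player A gets 9, best alternative 6; Player B gets 9, best alternative 3; Player C gets 9, best alternative 8. No profitable deviation — NE.
(T, R, Back): Player A can switch to B (2 → 6). Not NE.
(B, L, Front): Player B can switch to M (5 → 6). Not NE.
(B, L, Back): Player B can switch to R (2 → 9). Not NE.
(B, M, Front): Player A can switch to T (2 → 7). Not NE.
(B, M, Back): Player A can switch to T (4 → 7). Not NE.
(B, R, Front): Player A can switch to T (6 → 9). Not NE.
(B, R, Back): Player A gets 6, best alternative 2; Player B gets 9, best alternative 2; Player C gets 7, best alternative 5. No profitable deviation — NE.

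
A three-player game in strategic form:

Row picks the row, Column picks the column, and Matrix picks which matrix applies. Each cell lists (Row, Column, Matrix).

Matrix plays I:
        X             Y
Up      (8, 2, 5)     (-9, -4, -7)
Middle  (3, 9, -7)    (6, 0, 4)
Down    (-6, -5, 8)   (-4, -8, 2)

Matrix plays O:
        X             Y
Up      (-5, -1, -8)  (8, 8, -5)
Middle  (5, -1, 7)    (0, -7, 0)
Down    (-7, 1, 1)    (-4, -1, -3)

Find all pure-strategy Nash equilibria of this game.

(Up, X, I); (Up, Y, O); (Middle, X, O)

Check each profile: it is a Nash equilibrium iff no player can strictly gain by switching unilaterally.
(Up, X, I): Row gets 8, best alternative 3; Column gets 2, best alternative -4; Matrix gets 5, best alternative -8. No profitable deviation — NE.
(Up, X, O): Row can switch to Middle (-5 → 5). Not NE.
(Up, Y, I): Row can switch to Middle (-9 → 6). Not NE.
(Up, Y, O): Row gets 8, best alternative 0; Column gets 8, best alternative -1; Matrix gets -5, best alternative -7. No profitable deviation — NE.
(Middle, X, I): Row can switch to Up (3 → 8). Not NE.
(Middle, X, O): Row gets 5, best alternative -5; Column gets -1, best alternative -7; Matrix gets 7, best alternative -7. No profitable deviation — NE.
(Middle, Y, I): Column can switch to X (0 → 9). Not NE.
(Middle, Y, O): Row can switch to Up (0 → 8). Not NE.
(Down, X, I): Row can switch to Up (-6 → 8). Not NE.
(The remaining 3 profiles each have a profitable deviation by the same check.)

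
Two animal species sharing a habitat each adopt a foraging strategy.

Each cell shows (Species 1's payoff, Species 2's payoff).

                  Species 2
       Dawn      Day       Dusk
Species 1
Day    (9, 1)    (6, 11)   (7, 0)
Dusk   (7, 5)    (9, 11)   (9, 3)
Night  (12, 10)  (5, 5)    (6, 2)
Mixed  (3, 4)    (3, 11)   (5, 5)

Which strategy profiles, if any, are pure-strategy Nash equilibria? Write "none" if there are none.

For each strategy profile, look for a profitable unilateral deviation.
(Day, Dawn): Species 1 can switch to Night (9 → 12). Not NE.
(Day, Day): Species 1 can switch to Dusk (6 → 9). Not NE.
(Day, Dusk): Species 1 can switch to Dusk (7 → 9). Not NE.
(Dusk, Dawn): Species 1 can switch to Day (7 → 9). Not NE.
(Dusk, Day): Species 1 gets 9, best alternative 6; Species 2 gets 11, best alternative 5. No profitable deviation — NE.
(Dusk, Dusk): Species 2 can switch to Dawn (3 → 5). Not NE.
(Night, Dawn): Species 1 gets 12, best alternative 9; Species 2 gets 10, best alternative 5. No profitable deviation — NE.
(Night, Day): Species 1 can switch to Day (5 → 6). Not NE.
(The remaining 4 profiles each have a profitable deviation by the same check.)

Pure-strategy Nash equilibria: (Dusk, Day); (Night, Dawn)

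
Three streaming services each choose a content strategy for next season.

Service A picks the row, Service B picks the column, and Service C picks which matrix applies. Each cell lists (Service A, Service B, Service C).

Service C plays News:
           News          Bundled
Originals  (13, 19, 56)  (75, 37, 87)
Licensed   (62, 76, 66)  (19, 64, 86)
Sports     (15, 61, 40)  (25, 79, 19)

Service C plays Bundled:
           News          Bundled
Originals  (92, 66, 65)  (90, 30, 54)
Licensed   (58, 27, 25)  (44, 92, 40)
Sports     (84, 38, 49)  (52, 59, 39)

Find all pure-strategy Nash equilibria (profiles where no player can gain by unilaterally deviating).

Service A against (News, News): payoffs 13, 62, 15 → best response Licensed.
Service A against (News, Bundled): payoffs 92, 58, 84 → best response Originals.
Service A against (Bundled, News): payoffs 75, 19, 25 → best response Originals.
Service A against (Bundled, Bundled): payoffs 90, 44, 52 → best response Originals.
Service B against (Originals, News): payoffs 19, 37 → best response Bundled.
Service B against (Originals, Bundled): payoffs 66, 30 → best response News.
Service B against (Licensed, News): payoffs 76, 64 → best response News.
Service B against (Licensed, Bundled): payoffs 27, 92 → best response Bundled.
Service B against (Sports, News): payoffs 61, 79 → best response Bundled.
Service B against (Sports, Bundled): payoffs 38, 59 → best response Bundled.
Service C against (Originals, News): payoffs 56, 65 → best response Bundled.
Service C against (Originals, Bundled): payoffs 87, 54 → best response News.
Service C against (Licensed, News): payoffs 66, 25 → best response News.
Service C against (Licensed, Bundled): payoffs 86, 40 → best response News.
Service C against (Sports, News): payoffs 40, 49 → best response Bundled.
Service C against (Sports, Bundled): payoffs 19, 39 → best response Bundled.
Mutual best responses: (Originals, News, Bundled); (Originals, Bundled, News); (Licensed, News, News).

Pure-strategy Nash equilibria: (Originals, News, Bundled); (Originals, Bundled, News); (Licensed, News, News)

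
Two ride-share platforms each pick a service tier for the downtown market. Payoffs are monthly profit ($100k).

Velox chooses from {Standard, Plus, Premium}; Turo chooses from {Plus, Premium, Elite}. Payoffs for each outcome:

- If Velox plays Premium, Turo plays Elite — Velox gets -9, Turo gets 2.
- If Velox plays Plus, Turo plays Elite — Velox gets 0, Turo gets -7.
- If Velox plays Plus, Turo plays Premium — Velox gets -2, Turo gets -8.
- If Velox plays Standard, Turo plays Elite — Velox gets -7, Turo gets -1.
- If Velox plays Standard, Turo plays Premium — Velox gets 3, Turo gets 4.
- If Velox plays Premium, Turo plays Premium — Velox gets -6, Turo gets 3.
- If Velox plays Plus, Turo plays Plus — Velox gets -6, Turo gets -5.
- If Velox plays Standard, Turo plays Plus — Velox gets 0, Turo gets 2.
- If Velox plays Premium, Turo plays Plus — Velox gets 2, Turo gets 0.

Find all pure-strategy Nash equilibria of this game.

Velox against Plus: payoffs 0, -6, 2 → best response Premium.
Velox against Premium: payoffs 3, -2, -6 → best response Standard.
Velox against Elite: payoffs -7, 0, -9 → best response Plus.
Turo against Standard: payoffs 2, 4, -1 → best response Premium.
Turo against Plus: payoffs -5, -8, -7 → best response Plus.
Turo against Premium: payoffs 0, 3, 2 → best response Premium.
Mutual best responses: (Standard, Premium).

(Standard, Premium)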